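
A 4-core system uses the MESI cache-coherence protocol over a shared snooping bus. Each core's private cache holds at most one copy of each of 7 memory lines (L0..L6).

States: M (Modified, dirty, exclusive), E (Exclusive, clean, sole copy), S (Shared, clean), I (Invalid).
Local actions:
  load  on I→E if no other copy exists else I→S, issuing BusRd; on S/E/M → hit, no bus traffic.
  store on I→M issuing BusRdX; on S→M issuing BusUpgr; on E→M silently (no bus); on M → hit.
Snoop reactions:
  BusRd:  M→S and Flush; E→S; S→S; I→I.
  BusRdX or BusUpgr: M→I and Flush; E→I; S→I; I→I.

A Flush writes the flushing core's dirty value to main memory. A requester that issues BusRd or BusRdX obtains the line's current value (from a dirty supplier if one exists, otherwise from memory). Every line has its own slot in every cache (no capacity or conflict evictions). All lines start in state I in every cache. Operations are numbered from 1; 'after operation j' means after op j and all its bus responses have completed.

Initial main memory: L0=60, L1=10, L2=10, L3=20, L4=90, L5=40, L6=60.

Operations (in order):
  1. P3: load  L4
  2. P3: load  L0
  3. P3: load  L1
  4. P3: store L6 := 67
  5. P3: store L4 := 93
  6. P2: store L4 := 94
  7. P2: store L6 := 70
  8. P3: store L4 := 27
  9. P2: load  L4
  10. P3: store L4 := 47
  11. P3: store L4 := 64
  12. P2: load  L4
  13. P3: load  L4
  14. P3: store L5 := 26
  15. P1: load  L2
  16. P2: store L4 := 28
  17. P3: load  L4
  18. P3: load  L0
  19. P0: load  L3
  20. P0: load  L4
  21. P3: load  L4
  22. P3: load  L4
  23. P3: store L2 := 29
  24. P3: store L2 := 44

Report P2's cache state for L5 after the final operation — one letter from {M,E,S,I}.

1. P3: load  L4  bus=[BusRd]  L4: P0=I P1=I P2=I P3=E  mem[L4]=90
2. P3: load  L0  bus=[BusRd]  L0: P0=I P1=I P2=I P3=E  mem[L0]=60
3. P3: load  L1  bus=[BusRd]  L1: P0=I P1=I P2=I P3=E  mem[L1]=10
4. P3: store L6 := 67  bus=[BusRdX]  L6: P0=I P1=I P2=I P3=M  mem[L6]=60
5. P3: store L4 := 93  bus=[-]  L4: P0=I P1=I P2=I P3=M  mem[L4]=90
6. P2: store L4 := 94  bus=[BusRdX,Flush]  L4: P0=I P1=I P2=M P3=I  mem[L4]=93
7. P2: store L6 := 70  bus=[BusRdX,Flush]  L6: P0=I P1=I P2=M P3=I  mem[L6]=67
8. P3: store L4 := 27  bus=[BusRdX,Flush]  L4: P0=I P1=I P2=I P3=M  mem[L4]=94
9. P2: load  L4  bus=[BusRd,Flush]  L4: P0=I P1=I P2=S P3=S  mem[L4]=27
10. P3: store L4 := 47  bus=[BusUpgr]  L4: P0=I P1=I P2=I P3=M  mem[L4]=27
11. P3: store L4 := 64  bus=[-]  L4: P0=I P1=I P2=I P3=M  mem[L4]=27
12. P2: load  L4  bus=[BusRd,Flush]  L4: P0=I P1=I P2=S P3=S  mem[L4]=64
13. P3: load  L4  bus=[-]  L4: P0=I P1=I P2=S P3=S  mem[L4]=64
14. P3: store L5 := 26  bus=[BusRdX]  L5: P0=I P1=I P2=I P3=M  mem[L5]=40
15. P1: load  L2  bus=[BusRd]  L2: P0=I P1=E P2=I P3=I  mem[L2]=10
16. P2: store L4 := 28  bus=[BusUpgr]  L4: P0=I P1=I P2=M P3=I  mem[L4]=64
17. P3: load  L4  bus=[BusRd,Flush]  L4: P0=I P1=I P2=S P3=S  mem[L4]=28
18. P3: load  L0  bus=[-]  L0: P0=I P1=I P2=I P3=E  mem[L0]=60
19. P0: load  L3  bus=[BusRd]  L3: P0=E P1=I P2=I P3=I  mem[L3]=20
20. P0: load  L4  bus=[BusRd]  L4: P0=S P1=I P2=S P3=S  mem[L4]=28
21. P3: load  L4  bus=[-]  L4: P0=S P1=I P2=S P3=S  mem[L4]=28
22. P3: load  L4  bus=[-]  L4: P0=S P1=I P2=S P3=S  mem[L4]=28
23. P3: store L2 := 29  bus=[BusRdX]  L2: P0=I P1=I P2=I P3=M  mem[L2]=10
24. P3: store L2 := 44  bus=[-]  L2: P0=I P1=I P2=I P3=M  mem[L2]=10

state = I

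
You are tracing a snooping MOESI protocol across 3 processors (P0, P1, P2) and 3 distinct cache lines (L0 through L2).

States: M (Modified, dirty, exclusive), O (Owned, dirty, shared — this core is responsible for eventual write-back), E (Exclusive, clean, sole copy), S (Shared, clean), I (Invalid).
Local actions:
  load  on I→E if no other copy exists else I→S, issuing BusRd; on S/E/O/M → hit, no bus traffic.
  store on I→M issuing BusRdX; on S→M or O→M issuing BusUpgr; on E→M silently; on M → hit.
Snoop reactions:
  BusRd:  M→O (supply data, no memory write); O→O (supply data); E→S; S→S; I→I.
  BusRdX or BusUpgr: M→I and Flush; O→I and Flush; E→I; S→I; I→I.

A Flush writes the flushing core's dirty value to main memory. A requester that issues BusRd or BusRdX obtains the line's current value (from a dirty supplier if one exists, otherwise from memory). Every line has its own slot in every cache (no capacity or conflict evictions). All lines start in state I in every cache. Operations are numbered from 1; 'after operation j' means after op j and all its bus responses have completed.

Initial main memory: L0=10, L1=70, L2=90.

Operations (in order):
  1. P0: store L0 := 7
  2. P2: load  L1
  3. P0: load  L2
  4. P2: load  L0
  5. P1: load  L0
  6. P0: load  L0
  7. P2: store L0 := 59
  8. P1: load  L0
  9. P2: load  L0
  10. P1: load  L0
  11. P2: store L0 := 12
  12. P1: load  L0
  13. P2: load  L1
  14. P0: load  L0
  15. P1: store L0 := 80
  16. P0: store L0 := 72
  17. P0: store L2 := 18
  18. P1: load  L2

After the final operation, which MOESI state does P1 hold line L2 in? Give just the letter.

step 1: P0: store L0 := 7  ⟶  MII  (L0)  txn=BusRdX  M[L0]=10
step 2: P2: load  L1  ⟶  IIE  (L1)  txn=BusRd  M[L1]=70
step 3: P0: load  L2  ⟶  EII  (L2)  txn=BusRd  M[L2]=90
step 4: P2: load  L0  ⟶  OIS  (L0)  txn=BusRd  M[L0]=10
step 5: P1: load  L0  ⟶  OSS  (L0)  txn=BusRd  M[L0]=10
step 6: P0: load  L0  ⟶  OSS  (L0)  txn=∅  M[L0]=10
step 7: P2: store L0 := 59  ⟶  IIM  (L0)  txn=BusUpgr+Flush  M[L0]=7
step 8: P1: load  L0  ⟶  ISO  (L0)  txn=BusRd  M[L0]=7
step 9: P2: load  L0  ⟶  ISO  (L0)  txn=∅  M[L0]=7
step 10: P1: load  L0  ⟶  ISO  (L0)  txn=∅  M[L0]=7
step 11: P2: store L0 := 12  ⟶  IIM  (L0)  txn=BusUpgr  M[L0]=7
step 12: P1: load  L0  ⟶  ISO  (L0)  txn=BusRd  M[L0]=7
step 13: P2: load  L1  ⟶  IIE  (L1)  txn=∅  M[L1]=70
step 14: P0: load  L0  ⟶  SSO  (L0)  txn=BusRd  M[L0]=7
step 15: P1: store L0 := 80  ⟶  IMI  (L0)  txn=BusUpgr+Flush  M[L0]=12
step 16: P0: store L0 := 72  ⟶  MII  (L0)  txn=BusRdX+Flush  M[L0]=80
step 17: P0: store L2 := 18  ⟶  MII  (L2)  txn=∅  M[L2]=90
step 18: P1: load  L2  ⟶  OSI  (L2)  txn=BusRd  M[L2]=90

state = S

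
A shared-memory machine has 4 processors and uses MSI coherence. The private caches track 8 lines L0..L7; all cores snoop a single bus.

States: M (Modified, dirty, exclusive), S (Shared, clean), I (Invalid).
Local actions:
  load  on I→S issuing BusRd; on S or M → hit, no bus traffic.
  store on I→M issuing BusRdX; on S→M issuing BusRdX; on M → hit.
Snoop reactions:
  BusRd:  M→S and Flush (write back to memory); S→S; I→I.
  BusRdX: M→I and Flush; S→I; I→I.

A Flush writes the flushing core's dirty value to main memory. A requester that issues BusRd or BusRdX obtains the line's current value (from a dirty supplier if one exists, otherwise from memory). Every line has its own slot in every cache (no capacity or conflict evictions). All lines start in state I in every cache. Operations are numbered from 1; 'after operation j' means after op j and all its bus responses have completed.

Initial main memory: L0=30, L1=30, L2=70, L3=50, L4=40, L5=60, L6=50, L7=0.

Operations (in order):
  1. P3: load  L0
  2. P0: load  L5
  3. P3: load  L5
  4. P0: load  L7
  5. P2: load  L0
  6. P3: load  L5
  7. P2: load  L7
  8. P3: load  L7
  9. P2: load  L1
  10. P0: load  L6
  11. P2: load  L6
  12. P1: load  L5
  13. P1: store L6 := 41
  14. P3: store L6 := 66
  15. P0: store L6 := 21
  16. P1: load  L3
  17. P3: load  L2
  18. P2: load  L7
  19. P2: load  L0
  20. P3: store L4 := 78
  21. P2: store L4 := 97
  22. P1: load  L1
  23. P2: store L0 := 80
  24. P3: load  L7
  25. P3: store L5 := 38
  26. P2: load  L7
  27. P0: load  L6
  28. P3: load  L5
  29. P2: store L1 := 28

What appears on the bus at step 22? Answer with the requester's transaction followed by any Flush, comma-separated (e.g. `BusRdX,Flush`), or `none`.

  op1 P3: load  L0 → I/I/I/S on L0; bus BusRd; mem=30
  op2 P0: load  L5 → S/I/I/I on L5; bus BusRd; mem=60
  op3 P3: load  L5 → S/I/I/S on L5; bus BusRd; mem=60
  op4 P0: load  L7 → S/I/I/I on L7; bus BusRd; mem=0
  op5 P2: load  L0 → I/I/S/S on L0; bus BusRd; mem=30
  op6 P3: load  L5 → S/I/I/S on L5; bus (none); mem=60
  op7 P2: load  L7 → S/I/S/I on L7; bus BusRd; mem=0
  op8 P3: load  L7 → S/I/S/S on L7; bus BusRd; mem=0
  op9 P2: load  L1 → I/I/S/I on L1; bus BusRd; mem=30
  op10 P0: load  L6 → S/I/I/I on L6; bus BusRd; mem=50
  op11 P2: load  L6 → S/I/S/I on L6; bus BusRd; mem=50
  op12 P1: load  L5 → S/S/I/S on L5; bus BusRd; mem=60
  op13 P1: store L6 := 41 → I/M/I/I on L6; bus BusRdX; mem=50
  op14 P3: store L6 := 66 → I/I/I/M on L6; bus BusRdX Flush; mem=41
  op15 P0: store L6 := 21 → M/I/I/I on L6; bus BusRdX Flush; mem=66
  op16 P1: load  L3 → I/S/I/I on L3; bus BusRd; mem=50
  op17 P3: load  L2 → I/I/I/S on L2; bus BusRd; mem=70
  op18 P2: load  L7 → S/I/S/S on L7; bus (none); mem=0
  op19 P2: load  L0 → I/I/S/S on L0; bus (none); mem=30
  op20 P3: store L4 := 78 → I/I/I/M on L4; bus BusRdX; mem=40
  op21 P2: store L4 := 97 → I/I/M/I on L4; bus BusRdX Flush; mem=78
  op22 P1: load  L1 → I/S/S/I on L1; bus BusRd; mem=30
  op23 P2: store L0 := 80 → I/I/M/I on L0; bus BusRdX; mem=30
  op24 P3: load  L7 → S/I/S/S on L7; bus (none); mem=0
  op25 P3: store L5 := 38 → I/I/I/M on L5; bus BusRdX; mem=60
  op26 P2: load  L7 → S/I/S/S on L7; bus (none); mem=0
  op27 P0: load  L6 → M/I/I/I on L6; bus (none); mem=66
  op28 P3: load  L5 → I/I/I/M on L5; bus (none); mem=60
  op29 P2: store L1 := 28 → I/I/M/I on L1; bus BusRdX; mem=30

bus = BusRd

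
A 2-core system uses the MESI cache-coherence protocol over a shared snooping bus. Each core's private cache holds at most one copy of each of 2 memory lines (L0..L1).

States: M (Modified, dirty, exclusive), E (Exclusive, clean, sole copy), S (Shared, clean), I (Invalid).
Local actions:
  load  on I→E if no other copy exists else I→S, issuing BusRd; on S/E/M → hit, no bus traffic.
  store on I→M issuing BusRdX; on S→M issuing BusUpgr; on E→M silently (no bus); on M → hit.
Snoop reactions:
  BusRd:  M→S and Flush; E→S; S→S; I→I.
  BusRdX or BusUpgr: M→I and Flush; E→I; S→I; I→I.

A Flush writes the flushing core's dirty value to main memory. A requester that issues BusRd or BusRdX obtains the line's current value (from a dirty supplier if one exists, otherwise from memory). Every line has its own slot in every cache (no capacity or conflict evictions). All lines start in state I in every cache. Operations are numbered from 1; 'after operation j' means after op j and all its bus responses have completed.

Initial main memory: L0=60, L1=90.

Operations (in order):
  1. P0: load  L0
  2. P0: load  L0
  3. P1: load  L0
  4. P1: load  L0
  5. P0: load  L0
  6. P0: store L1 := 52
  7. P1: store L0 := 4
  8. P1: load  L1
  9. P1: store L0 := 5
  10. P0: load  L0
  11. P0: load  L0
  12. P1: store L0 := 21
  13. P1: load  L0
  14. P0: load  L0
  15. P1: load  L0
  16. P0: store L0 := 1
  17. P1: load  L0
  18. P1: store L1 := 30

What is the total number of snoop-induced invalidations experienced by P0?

invalidations = 3

1. P0: load  L0  bus=[BusRd]  L0: P0=E P1=I  mem[L0]=60
2. P0: load  L0  bus=[-]  L0: P0=E P1=I  mem[L0]=60
3. P1: load  L0  bus=[BusRd]  L0: P0=S P1=S  mem[L0]=60
4. P1: load  L0  bus=[-]  L0: P0=S P1=S  mem[L0]=60
5. P0: load  L0  bus=[-]  L0: P0=S P1=S  mem[L0]=60
6. P0: store L1 := 52  bus=[BusRdX]  L1: P0=M P1=I  mem[L1]=90
7. P1: store L0 := 4  bus=[BusUpgr]  L0: P0=I P1=M  mem[L0]=60
8. P1: load  L1  bus=[BusRd,Flush]  L1: P0=S P1=S  mem[L1]=52
9. P1: store L0 := 5  bus=[-]  L0: P0=I P1=M  mem[L0]=60
10. P0: load  L0  bus=[BusRd,Flush]  L0: P0=S P1=S  mem[L0]=5
11. P0: load  L0  bus=[-]  L0: P0=S P1=S  mem[L0]=5
12. P1: store L0 := 21  bus=[BusUpgr]  L0: P0=I P1=M  mem[L0]=5
13. P1: load  L0  bus=[-]  L0: P0=I P1=M  mem[L0]=5
14. P0: load  L0  bus=[BusRd,Flush]  L0: P0=S P1=S  mem[L0]=21
15. P1: load  L0  bus=[-]  L0: P0=S P1=S  mem[L0]=21
16. P0: store L0 := 1  bus=[BusUpgr]  L0: P0=M P1=I  mem[L0]=21
17. P1: load  L0  bus=[BusRd,Flush]  L0: P0=S P1=S  mem[L0]=1
18. P1: store L1 := 30  bus=[BusUpgr]  L1: P0=I P1=M  mem[L1]=52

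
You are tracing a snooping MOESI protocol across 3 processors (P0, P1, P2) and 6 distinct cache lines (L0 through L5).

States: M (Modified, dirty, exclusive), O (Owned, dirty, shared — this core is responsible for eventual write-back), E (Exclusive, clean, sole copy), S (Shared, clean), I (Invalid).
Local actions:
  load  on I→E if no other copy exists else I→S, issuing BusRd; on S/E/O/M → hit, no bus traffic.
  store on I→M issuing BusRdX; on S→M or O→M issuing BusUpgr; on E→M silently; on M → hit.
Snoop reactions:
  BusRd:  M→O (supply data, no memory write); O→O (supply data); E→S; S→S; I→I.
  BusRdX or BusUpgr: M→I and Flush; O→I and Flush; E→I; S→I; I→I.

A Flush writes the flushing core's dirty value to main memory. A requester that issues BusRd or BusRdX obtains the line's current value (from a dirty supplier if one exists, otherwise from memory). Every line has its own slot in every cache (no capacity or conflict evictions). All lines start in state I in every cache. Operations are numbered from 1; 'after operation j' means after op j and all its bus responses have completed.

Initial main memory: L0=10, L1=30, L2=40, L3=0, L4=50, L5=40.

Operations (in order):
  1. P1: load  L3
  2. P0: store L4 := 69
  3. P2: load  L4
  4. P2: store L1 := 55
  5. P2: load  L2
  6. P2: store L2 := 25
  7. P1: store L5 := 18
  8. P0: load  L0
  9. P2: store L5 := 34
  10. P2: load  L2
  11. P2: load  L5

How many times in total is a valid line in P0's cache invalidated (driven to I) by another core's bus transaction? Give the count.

invalidations = 0

[1] P1: load  L3 | P0:I, P1:E(0), P2:I | bus: BusRd
[2] P0: store L4 := 69 | P0:M(69), P1:I, P2:I | bus: BusRdX
[3] P2: load  L4 | P0:O(69), P1:I, P2:S(69) | bus: BusRd
[4] P2: store L1 := 55 | P0:I, P1:I, P2:M(55) | bus: BusRdX
[5] P2: load  L2 | P0:I, P1:I, P2:E(40) | bus: BusRd
[6] P2: store L2 := 25 | P0:I, P1:I, P2:M(25) | bus: none
[7] P1: store L5 := 18 | P0:I, P1:M(18), P2:I | bus: BusRdX
[8] P0: load  L0 | P0:E(10), P1:I, P2:I | bus: BusRd
[9] P2: store L5 := 34 | P0:I, P1:I, P2:M(34) | bus: BusRdX,Flush
[10] P2: load  L2 | P0:I, P1:I, P2:M(25) | bus: none
[11] P2: load  L5 | P0:I, P1:I, P2:M(34) | bus: none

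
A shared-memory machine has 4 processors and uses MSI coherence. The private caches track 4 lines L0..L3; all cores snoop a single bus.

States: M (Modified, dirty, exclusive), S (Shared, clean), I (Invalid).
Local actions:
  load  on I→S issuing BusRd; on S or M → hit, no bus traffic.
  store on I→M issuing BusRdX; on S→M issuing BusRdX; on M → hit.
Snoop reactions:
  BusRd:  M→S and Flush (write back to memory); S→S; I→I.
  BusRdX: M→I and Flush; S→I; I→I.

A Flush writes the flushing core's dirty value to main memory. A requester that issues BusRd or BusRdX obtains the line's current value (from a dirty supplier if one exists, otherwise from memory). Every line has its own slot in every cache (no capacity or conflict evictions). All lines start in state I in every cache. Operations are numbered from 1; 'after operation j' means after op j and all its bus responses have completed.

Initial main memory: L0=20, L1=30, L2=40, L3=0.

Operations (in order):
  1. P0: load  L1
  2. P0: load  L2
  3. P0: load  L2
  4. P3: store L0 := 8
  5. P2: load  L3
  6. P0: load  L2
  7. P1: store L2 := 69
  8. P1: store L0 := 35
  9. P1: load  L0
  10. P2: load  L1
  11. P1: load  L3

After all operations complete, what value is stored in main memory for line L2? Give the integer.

1. P0: load  L1  bus=[BusRd]  L1: P0=S P1=I P2=I P3=I  mem[L1]=30
2. P0: load  L2  bus=[BusRd]  L2: P0=S P1=I P2=I P3=I  mem[L2]=40
3. P0: load  L2  bus=[-]  L2: P0=S P1=I P2=I P3=I  mem[L2]=40
4. P3: store L0 := 8  bus=[BusRdX]  L0: P0=I P1=I P2=I P3=M  mem[L0]=20
5. P2: load  L3  bus=[BusRd]  L3: P0=I P1=I P2=S P3=I  mem[L3]=0
6. P0: load  L2  bus=[-]  L2: P0=S P1=I P2=I P3=I  mem[L2]=40
7. P1: store L2 := 69  bus=[BusRdX]  L2: P0=I P1=M P2=I P3=I  mem[L2]=40
8. P1: store L0 := 35  bus=[BusRdX,Flush]  L0: P0=I P1=M P2=I P3=I  mem[L0]=8
9. P1: load  L0  bus=[-]  L0: P0=I P1=M P2=I P3=I  mem[L0]=8
10. P2: load  L1  bus=[BusRd]  L1: P0=S P1=I P2=S P3=I  mem[L1]=30
11. P1: load  L3  bus=[BusRd]  L3: P0=I P1=S P2=S P3=I  mem[L3]=0

memory[L2] = 40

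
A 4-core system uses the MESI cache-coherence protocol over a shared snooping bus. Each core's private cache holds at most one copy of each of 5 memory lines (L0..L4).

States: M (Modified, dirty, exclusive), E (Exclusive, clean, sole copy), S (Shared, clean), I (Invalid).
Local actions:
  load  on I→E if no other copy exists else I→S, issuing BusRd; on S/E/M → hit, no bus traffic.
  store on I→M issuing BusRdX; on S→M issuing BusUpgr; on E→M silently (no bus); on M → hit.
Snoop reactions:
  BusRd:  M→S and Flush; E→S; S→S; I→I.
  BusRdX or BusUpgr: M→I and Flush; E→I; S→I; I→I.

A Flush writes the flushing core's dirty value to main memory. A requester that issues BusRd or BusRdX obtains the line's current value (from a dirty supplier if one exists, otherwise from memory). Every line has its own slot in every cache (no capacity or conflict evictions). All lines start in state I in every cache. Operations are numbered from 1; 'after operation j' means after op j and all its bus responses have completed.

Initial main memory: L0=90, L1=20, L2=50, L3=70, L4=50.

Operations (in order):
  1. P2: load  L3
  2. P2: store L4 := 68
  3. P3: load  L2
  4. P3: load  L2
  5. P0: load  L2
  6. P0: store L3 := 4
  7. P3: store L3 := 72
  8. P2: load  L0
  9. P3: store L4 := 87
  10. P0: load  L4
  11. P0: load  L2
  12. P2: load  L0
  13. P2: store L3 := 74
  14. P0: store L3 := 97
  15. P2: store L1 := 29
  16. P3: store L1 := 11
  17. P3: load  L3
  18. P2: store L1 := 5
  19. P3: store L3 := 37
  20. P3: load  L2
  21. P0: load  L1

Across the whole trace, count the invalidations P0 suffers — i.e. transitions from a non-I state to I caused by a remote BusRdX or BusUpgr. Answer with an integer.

invalidations = 2

[1] P2: load  L3 | P0:I, P1:I, P2:E(70), P3:I | bus: BusRd
[2] P2: store L4 := 68 | P0:I, P1:I, P2:M(68), P3:I | bus: BusRdX
[3] P3: load  L2 | P0:I, P1:I, P2:I, P3:E(50) | bus: BusRd
[4] P3: load  L2 | P0:I, P1:I, P2:I, P3:E(50) | bus: none
[5] P0: load  L2 | P0:S(50), P1:I, P2:I, P3:S(50) | bus: BusRd
[6] P0: store L3 := 4 | P0:M(4), P1:I, P2:I, P3:I | bus: BusRdX
[7] P3: store L3 := 72 | P0:I, P1:I, P2:I, P3:M(72) | bus: BusRdX,Flush
[8] P2: load  L0 | P0:I, P1:I, P2:E(90), P3:I | bus: BusRd
[9] P3: store L4 := 87 | P0:I, P1:I, P2:I, P3:M(87) | bus: BusRdX,Flush
[10] P0: load  L4 | P0:S(87), P1:I, P2:I, P3:S(87) | bus: BusRd,Flush
[11] P0: load  L2 | P0:S(50), P1:I, P2:I, P3:S(50) | bus: none
[12] P2: load  L0 | P0:I, P1:I, P2:E(90), P3:I | bus: none
[13] P2: store L3 := 74 | P0:I, P1:I, P2:M(74), P3:I | bus: BusRdX,Flush
[14] P0: store L3 := 97 | P0:M(97), P1:I, P2:I, P3:I | bus: BusRdX,Flush
[15] P2: store L1 := 29 | P0:I, P1:I, P2:M(29), P3:I | bus: BusRdX
[16] P3: store L1 := 11 | P0:I, P1:I, P2:I, P3:M(11) | bus: BusRdX,Flush
[17] P3: load  L3 | P0:S(97), P1:I, P2:I, P3:S(97) | bus: BusRd,Flush
[18] P2: store L1 := 5 | P0:I, P1:I, P2:M(5), P3:I | bus: BusRdX,Flush
[19] P3: store L3 := 37 | P0:I, P1:I, P2:I, P3:M(37) | bus: BusUpgr
[20] P3: load  L2 | P0:S(50), P1:I, P2:I, P3:S(50) | bus: none
[21] P0: load  L1 | P0:S(5), P1:I, P2:S(5), P3:I | bus: BusRd,Flush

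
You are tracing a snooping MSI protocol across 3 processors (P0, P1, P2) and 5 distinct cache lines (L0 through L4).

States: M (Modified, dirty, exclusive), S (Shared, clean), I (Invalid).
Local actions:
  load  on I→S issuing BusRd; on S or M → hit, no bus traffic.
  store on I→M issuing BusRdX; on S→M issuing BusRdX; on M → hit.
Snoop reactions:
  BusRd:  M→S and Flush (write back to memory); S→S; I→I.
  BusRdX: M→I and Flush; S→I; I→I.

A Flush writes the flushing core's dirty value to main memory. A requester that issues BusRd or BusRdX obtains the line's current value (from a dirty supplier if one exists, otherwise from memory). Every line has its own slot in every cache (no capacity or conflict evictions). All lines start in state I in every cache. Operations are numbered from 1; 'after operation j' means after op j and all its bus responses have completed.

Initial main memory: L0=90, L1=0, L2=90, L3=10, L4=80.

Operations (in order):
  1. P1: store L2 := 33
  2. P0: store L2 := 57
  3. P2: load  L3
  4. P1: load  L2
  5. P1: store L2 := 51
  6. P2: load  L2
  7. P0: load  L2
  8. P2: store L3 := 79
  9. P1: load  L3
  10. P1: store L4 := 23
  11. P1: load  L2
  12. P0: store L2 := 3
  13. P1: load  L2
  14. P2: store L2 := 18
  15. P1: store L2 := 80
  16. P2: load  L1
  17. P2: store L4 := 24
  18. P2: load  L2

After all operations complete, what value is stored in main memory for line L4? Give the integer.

memory[L4] = 23

1. P1: store L2 := 33  bus=[BusRdX]  L2: P0=I P1=M P2=I  mem[L2]=90
2. P0: store L2 := 57  bus=[BusRdX,Flush]  L2: P0=M P1=I P2=I  mem[L2]=33
3. P2: load  L3  bus=[BusRd]  L3: P0=I P1=I P2=S  mem[L3]=10
4. P1: load  L2  bus=[BusRd,Flush]  L2: P0=S P1=S P2=I  mem[L2]=57
5. P1: store L2 := 51  bus=[BusRdX]  L2: P0=I P1=M P2=I  mem[L2]=57
6. P2: load  L2  bus=[BusRd,Flush]  L2: P0=I P1=S P2=S  mem[L2]=51
7. P0: load  L2  bus=[BusRd]  L2: P0=S P1=S P2=S  mem[L2]=51
8. P2: store L3 := 79  bus=[BusRdX]  L3: P0=I P1=I P2=M  mem[L3]=10
9. P1: load  L3  bus=[BusRd,Flush]  L3: P0=I P1=S P2=S  mem[L3]=79
10. P1: store L4 := 23  bus=[BusRdX]  L4: P0=I P1=M P2=I  mem[L4]=80
11. P1: load  L2  bus=[-]  L2: P0=S P1=S P2=S  mem[L2]=51
12. P0: store L2 := 3  bus=[BusRdX]  L2: P0=M P1=I P2=I  mem[L2]=51
13. P1: load  L2  bus=[BusRd,Flush]  L2: P0=S P1=S P2=I  mem[L2]=3
14. P2: store L2 := 18  bus=[BusRdX]  L2: P0=I P1=I P2=M  mem[L2]=3
15. P1: store L2 := 80  bus=[BusRdX,Flush]  L2: P0=I P1=M P2=I  mem[L2]=18
16. P2: load  L1  bus=[BusRd]  L1: P0=I P1=I P2=S  mem[L1]=0
17. P2: store L4 := 24  bus=[BusRdX,Flush]  L4: P0=I P1=I P2=M  mem[L4]=23
18. P2: load  L2  bus=[BusRd,Flush]  L2: P0=I P1=S P2=S  mem[L2]=80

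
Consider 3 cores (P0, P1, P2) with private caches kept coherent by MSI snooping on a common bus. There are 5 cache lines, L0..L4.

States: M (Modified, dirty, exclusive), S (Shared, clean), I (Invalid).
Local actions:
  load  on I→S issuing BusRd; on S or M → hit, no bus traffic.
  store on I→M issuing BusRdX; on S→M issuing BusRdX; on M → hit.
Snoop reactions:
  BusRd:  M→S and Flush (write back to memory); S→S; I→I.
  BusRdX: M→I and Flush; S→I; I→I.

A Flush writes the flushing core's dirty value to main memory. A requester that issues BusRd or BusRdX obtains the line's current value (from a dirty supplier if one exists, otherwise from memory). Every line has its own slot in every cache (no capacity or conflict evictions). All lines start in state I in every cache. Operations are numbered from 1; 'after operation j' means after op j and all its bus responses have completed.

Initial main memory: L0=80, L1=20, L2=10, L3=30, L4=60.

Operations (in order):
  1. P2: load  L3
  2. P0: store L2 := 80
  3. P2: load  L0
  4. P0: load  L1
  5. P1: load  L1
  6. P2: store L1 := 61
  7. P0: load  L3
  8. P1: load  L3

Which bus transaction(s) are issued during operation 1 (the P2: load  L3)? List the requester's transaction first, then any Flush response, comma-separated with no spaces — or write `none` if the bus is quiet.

bus = BusRd

1. P2: load  L3  bus=[BusRd]  L3: P0=I P1=I P2=S  mem[L3]=30
2. P0: store L2 := 80  bus=[BusRdX]  L2: P0=M P1=I P2=I  mem[L2]=10
3. P2: load  L0  bus=[BusRd]  L0: P0=I P1=I P2=S  mem[L0]=80
4. P0: load  L1  bus=[BusRd]  L1: P0=S P1=I P2=I  mem[L1]=20
5. P1: load  L1  bus=[BusRd]  L1: P0=S P1=S P2=I  mem[L1]=20
6. P2: store L1 := 61  bus=[BusRdX]  L1: P0=I P1=I P2=M  mem[L1]=20
7. P0: load  L3  bus=[BusRd]  L3: P0=S P1=I P2=S  mem[L3]=30
8. P1: load  L3  bus=[BusRd]  L3: P0=S P1=S P2=S  mem[L3]=30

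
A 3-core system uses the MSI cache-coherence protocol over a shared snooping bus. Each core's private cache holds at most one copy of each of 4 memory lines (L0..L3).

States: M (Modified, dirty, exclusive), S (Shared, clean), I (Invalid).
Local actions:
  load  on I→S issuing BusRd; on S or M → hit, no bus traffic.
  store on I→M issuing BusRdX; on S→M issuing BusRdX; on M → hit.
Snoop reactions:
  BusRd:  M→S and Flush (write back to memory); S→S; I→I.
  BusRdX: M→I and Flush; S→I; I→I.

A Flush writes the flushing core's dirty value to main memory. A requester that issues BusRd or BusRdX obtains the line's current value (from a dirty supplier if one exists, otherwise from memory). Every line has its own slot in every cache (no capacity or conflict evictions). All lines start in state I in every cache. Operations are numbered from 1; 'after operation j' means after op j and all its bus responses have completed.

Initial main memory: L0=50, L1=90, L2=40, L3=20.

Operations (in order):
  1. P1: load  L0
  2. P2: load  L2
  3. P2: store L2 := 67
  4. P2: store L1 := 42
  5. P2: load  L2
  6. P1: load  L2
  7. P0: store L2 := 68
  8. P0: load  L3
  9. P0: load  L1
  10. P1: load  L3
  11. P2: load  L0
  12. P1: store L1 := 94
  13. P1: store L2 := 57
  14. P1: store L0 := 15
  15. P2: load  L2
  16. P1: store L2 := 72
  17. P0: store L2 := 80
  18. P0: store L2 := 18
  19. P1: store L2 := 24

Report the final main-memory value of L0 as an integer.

step 1: P1: load  L0  ⟶  ISI  (L0)  txn=BusRd  M[L0]=50
step 2: P2: load  L2  ⟶  IIS  (L2)  txn=BusRd  M[L2]=40
step 3: P2: store L2 := 67  ⟶  IIM  (L2)  txn=BusRdX  M[L2]=40
step 4: P2: store L1 := 42  ⟶  IIM  (L1)  txn=BusRdX  M[L1]=90
step 5: P2: load  L2  ⟶  IIM  (L2)  txn=∅  M[L2]=40
step 6: P1: load  L2  ⟶  ISS  (L2)  txn=BusRd+Flush  M[L2]=67
step 7: P0: store L2 := 68  ⟶  MII  (L2)  txn=BusRdX  M[L2]=67
step 8: P0: load  L3  ⟶  SII  (L3)  txn=BusRd  M[L3]=20
step 9: P0: load  L1  ⟶  SIS  (L1)  txn=BusRd+Flush  M[L1]=42
step 10: P1: load  L3  ⟶  SSI  (L3)  txn=BusRd  M[L3]=20
step 11: P2: load  L0  ⟶  ISS  (L0)  txn=BusRd  M[L0]=50
step 12: P1: store L1 := 94  ⟶  IMI  (L1)  txn=BusRdX  M[L1]=42
step 13: P1: store L2 := 57  ⟶  IMI  (L2)  txn=BusRdX+Flush  M[L2]=68
step 14: P1: store L0 := 15  ⟶  IMI  (L0)  txn=BusRdX  M[L0]=50
step 15: P2: load  L2  ⟶  ISS  (L2)  txn=BusRd+Flush  M[L2]=57
step 16: P1: store L2 := 72  ⟶  IMI  (L2)  txn=BusRdX  M[L2]=57
step 17: P0: store L2 := 80  ⟶  MII  (L2)  txn=BusRdX+Flush  M[L2]=72
step 18: P0: store L2 := 18  ⟶  MII  (L2)  txn=∅  M[L2]=72
step 19: P1: store L2 := 24  ⟶  IMI  (L2)  txn=BusRdX+Flush  M[L2]=18

memory[L0] = 50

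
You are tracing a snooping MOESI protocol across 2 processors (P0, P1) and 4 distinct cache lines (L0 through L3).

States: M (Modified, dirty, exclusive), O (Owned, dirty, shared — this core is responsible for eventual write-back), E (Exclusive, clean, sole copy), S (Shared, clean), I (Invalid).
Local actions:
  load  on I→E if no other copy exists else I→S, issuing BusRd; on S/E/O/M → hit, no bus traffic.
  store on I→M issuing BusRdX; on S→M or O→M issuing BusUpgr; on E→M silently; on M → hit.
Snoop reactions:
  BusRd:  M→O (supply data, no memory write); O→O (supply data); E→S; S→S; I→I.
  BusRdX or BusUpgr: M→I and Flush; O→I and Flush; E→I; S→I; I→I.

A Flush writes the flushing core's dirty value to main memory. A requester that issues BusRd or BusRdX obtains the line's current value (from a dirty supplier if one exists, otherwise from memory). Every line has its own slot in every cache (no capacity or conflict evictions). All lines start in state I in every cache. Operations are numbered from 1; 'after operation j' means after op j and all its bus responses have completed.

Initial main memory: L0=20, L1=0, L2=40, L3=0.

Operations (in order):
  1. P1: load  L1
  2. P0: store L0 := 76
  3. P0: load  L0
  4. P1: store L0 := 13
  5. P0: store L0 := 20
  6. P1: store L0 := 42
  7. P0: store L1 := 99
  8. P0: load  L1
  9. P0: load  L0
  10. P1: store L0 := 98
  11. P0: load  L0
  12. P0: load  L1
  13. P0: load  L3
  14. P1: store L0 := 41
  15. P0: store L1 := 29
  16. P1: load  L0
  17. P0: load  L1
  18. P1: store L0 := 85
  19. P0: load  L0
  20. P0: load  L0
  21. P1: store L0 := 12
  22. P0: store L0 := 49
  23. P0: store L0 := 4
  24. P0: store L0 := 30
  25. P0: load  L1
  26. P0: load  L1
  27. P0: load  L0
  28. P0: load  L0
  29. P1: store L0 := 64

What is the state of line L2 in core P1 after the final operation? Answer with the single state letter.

state = I

step 1: P1: load  L1  ⟶  IE  (L1)  txn=BusRd  M[L1]=0
step 2: P0: store L0 := 76  ⟶  MI  (L0)  txn=BusRdX  M[L0]=20
step 3: P0: load  L0  ⟶  MI  (L0)  txn=∅  M[L0]=20
step 4: P1: store L0 := 13  ⟶  IM  (L0)  txn=BusRdX+Flush  M[L0]=76
step 5: P0: store L0 := 20  ⟶  MI  (L0)  txn=BusRdX+Flush  M[L0]=13
step 6: P1: store L0 := 42  ⟶  IM  (L0)  txn=BusRdX+Flush  M[L0]=20
step 7: P0: store L1 := 99  ⟶  MI  (L1)  txn=BusRdX  M[L1]=0
step 8: P0: load  L1  ⟶  MI  (L1)  txn=∅  M[L1]=0
step 9: P0: load  L0  ⟶  SO  (L0)  txn=BusRd  M[L0]=20
step 10: P1: store L0 := 98  ⟶  IM  (L0)  txn=BusUpgr  M[L0]=20
step 11: P0: load  L0  ⟶  SO  (L0)  txn=BusRd  M[L0]=20
step 12: P0: load  L1  ⟶  MI  (L1)  txn=∅  M[L1]=0
step 13: P0: load  L3  ⟶  EI  (L3)  txn=BusRd  M[L3]=0
step 14: P1: store L0 := 41  ⟶  IM  (L0)  txn=BusUpgr  M[L0]=20
step 15: P0: store L1 := 29  ⟶  MI  (L1)  txn=∅  M[L1]=0
step 16: P1: load  L0  ⟶  IM  (L0)  txn=∅  M[L0]=20
step 17: P0: load  L1  ⟶  MI  (L1)  txn=∅  M[L1]=0
step 18: P1: store L0 := 85  ⟶  IM  (L0)  txn=∅  M[L0]=20
step 19: P0: load  L0  ⟶  SO  (L0)  txn=BusRd  M[L0]=20
step 20: P0: load  L0  ⟶  SO  (L0)  txn=∅  M[L0]=20
step 21: P1: store L0 := 12  ⟶  IM  (L0)  txn=BusUpgr  M[L0]=20
step 22: P0: store L0 := 49  ⟶  MI  (L0)  txn=BusRdX+Flush  M[L0]=12
step 23: P0: store L0 := 4  ⟶  MI  (L0)  txn=∅  M[L0]=12
step 24: P0: store L0 := 30  ⟶  MI  (L0)  txn=∅  M[L0]=12
step 25: P0: load  L1  ⟶  MI  (L1)  txn=∅  M[L1]=0
step 26: P0: load  L1  ⟶  MI  (L1)  txn=∅  M[L1]=0
step 27: P0: load  L0  ⟶  MI  (L0)  txn=∅  M[L0]=12
step 28: P0: load  L0  ⟶  MI  (L0)  txn=∅  M[L0]=12
step 29: P1: store L0 := 64  ⟶  IM  (L0)  txn=BusRdX+Flush  M[L0]=30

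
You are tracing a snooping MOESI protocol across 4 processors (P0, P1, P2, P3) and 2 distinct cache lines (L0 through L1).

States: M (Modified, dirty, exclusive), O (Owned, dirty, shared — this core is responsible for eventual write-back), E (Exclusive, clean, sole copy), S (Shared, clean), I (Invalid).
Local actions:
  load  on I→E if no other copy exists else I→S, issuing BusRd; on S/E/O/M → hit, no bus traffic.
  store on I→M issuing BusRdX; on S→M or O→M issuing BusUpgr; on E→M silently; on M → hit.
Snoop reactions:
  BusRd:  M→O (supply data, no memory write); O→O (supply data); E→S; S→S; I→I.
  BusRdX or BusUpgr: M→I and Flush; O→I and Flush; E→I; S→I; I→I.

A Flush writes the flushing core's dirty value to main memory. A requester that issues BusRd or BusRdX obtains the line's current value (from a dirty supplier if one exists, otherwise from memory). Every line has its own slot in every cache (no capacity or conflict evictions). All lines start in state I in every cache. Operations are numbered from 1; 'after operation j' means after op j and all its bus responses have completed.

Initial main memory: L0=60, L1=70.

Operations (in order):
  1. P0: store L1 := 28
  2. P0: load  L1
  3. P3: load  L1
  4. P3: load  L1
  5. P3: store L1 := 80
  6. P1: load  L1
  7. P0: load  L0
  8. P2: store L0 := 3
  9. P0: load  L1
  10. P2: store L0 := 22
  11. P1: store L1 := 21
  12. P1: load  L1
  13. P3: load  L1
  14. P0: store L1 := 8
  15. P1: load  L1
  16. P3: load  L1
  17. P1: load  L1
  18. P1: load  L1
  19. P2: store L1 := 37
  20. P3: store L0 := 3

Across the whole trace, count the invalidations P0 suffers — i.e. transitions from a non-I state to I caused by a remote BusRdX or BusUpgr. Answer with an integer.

invalidations = 4

step 1: P0: store L1 := 28  ⟶  MIII  (L1)  txn=BusRdX  M[L1]=70
step 2: P0: load  L1  ⟶  MIII  (L1)  txn=∅  M[L1]=70
step 3: P3: load  L1  ⟶  OIIS  (L1)  txn=BusRd  M[L1]=70
step 4: P3: load  L1  ⟶  OIIS  (L1)  txn=∅  M[L1]=70
step 5: P3: store L1 := 80  ⟶  IIIM  (L1)  txn=BusUpgr+Flush  M[L1]=28
step 6: P1: load  L1  ⟶  ISIO  (L1)  txn=BusRd  M[L1]=28
step 7: P0: load  L0  ⟶  EIII  (L0)  txn=BusRd  M[L0]=60
step 8: P2: store L0 := 3  ⟶  IIMI  (L0)  txn=BusRdX  M[L0]=60
step 9: P0: load  L1  ⟶  SSIO  (L1)  txn=BusRd  M[L1]=28
step 10: P2: store L0 := 22  ⟶  IIMI  (L0)  txn=∅  M[L0]=60
step 11: P1: store L1 := 21  ⟶  IMII  (L1)  txn=BusUpgr+Flush  M[L1]=80
step 12: P1: load  L1  ⟶  IMII  (L1)  txn=∅  M[L1]=80
step 13: P3: load  L1  ⟶  IOIS  (L1)  txn=BusRd  M[L1]=80
step 14: P0: store L1 := 8  ⟶  MIII  (L1)  txn=BusRdX+Flush  M[L1]=21
step 15: P1: load  L1  ⟶  OSII  (L1)  txn=BusRd  M[L1]=21
step 16: P3: load  L1  ⟶  OSIS  (L1)  txn=BusRd  M[L1]=21
step 17: P1: load  L1  ⟶  OSIS  (L1)  txn=∅  M[L1]=21
step 18: P1: load  L1  ⟶  OSIS  (L1)  txn=∅  M[L1]=21
step 19: P2: store L1 := 37  ⟶  IIMI  (L1)  txn=BusRdX+Flush  M[L1]=8
step 20: P3: store L0 := 3  ⟶  IIIM  (L0)  txn=BusRdX+Flush  M[L0]=22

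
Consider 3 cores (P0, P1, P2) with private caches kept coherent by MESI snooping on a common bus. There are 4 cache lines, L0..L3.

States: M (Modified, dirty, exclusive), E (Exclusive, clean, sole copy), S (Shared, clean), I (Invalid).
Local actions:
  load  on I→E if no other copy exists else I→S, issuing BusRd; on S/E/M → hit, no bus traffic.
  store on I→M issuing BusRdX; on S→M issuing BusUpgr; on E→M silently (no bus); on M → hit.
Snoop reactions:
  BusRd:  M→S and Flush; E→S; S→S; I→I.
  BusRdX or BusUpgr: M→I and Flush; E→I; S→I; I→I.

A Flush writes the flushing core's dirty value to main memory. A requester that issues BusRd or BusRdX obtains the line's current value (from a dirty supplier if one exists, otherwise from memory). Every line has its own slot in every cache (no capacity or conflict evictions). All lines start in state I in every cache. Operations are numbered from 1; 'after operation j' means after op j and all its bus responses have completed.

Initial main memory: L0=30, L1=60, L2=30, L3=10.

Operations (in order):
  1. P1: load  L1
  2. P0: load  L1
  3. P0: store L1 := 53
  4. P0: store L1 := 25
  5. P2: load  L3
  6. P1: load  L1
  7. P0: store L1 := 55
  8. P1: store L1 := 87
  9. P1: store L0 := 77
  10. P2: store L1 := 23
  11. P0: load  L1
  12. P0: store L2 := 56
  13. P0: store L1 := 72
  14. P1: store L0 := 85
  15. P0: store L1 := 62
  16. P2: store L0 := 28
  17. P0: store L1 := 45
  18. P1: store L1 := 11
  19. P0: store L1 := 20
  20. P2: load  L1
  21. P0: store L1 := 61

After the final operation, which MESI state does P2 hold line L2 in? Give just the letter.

  op1 P1: load  L1 → I/E/I on L1; bus BusRd; mem=60
  op2 P0: load  L1 → S/S/I on L1; bus BusRd; mem=60
  op3 P0: store L1 := 53 → M/I/I on L1; bus BusUpgr; mem=60
  op4 P0: store L1 := 25 → M/I/I on L1; bus (none); mem=60
  op5 P2: load  L3 → I/I/E on L3; bus BusRd; mem=10
  op6 P1: load  L1 → S/S/I on L1; bus BusRd Flush; mem=25
  op7 P0: store L1 := 55 → M/I/I on L1; bus BusUpgr; mem=25
  op8 P1: store L1 := 87 → I/M/I on L1; bus BusRdX Flush; mem=55
  op9 P1: store L0 := 77 → I/M/I on L0; bus BusRdX; mem=30
  op10 P2: store L1 := 23 → I/I/M on L1; bus BusRdX Flush; mem=87
  op11 P0: load  L1 → S/I/S on L1; bus BusRd Flush; mem=23
  op12 P0: store L2 := 56 → M/I/I on L2; bus BusRdX; mem=30
  op13 P0: store L1 := 72 → M/I/I on L1; bus BusUpgr; mem=23
  op14 P1: store L0 := 85 → I/M/I on L0; bus (none); mem=30
  op15 P0: store L1 := 62 → M/I/I on L1; bus (none); mem=23
  op16 P2: store L0 := 28 → I/I/M on L0; bus BusRdX Flush; mem=85
  op17 P0: store L1 := 45 → M/I/I on L1; bus (none); mem=23
  op18 P1: store L1 := 11 → I/M/I on L1; bus BusRdX Flush; mem=45
  op19 P0: store L1 := 20 → M/I/I on L1; bus BusRdX Flush; mem=11
  op20 P2: load  L1 → S/I/S on L1; bus BusRd Flush; mem=20
  op21 P0: store L1 := 61 → M/I/I on L1; bus BusUpgr; mem=20

state = I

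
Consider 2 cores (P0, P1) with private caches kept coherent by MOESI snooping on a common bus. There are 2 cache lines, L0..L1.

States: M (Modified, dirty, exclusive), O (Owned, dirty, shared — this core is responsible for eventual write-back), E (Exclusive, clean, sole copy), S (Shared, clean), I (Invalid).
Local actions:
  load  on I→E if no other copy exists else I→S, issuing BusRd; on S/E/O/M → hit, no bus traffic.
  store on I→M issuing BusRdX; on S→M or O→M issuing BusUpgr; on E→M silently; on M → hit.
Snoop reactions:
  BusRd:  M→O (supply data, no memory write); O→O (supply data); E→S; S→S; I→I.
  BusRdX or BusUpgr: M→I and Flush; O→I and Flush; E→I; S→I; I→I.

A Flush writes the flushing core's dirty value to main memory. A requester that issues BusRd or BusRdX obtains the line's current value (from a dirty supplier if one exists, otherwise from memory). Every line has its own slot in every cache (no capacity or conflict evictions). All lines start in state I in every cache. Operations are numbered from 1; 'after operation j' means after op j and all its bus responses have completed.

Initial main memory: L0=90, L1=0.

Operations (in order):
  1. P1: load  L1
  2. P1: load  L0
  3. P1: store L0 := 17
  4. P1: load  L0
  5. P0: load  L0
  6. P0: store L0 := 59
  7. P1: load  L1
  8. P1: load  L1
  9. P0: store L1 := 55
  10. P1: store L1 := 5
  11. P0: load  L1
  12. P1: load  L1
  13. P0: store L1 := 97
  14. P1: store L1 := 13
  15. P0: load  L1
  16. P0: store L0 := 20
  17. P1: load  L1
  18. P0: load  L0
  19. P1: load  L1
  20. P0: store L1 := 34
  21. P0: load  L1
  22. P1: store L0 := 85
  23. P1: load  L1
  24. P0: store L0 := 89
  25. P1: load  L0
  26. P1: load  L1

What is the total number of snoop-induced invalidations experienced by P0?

invalidations = 3

1. P1: load  L1  bus=[BusRd]  L1: P0=I P1=E  mem[L1]=0
2. P1: load  L0  bus=[BusRd]  L0: P0=I P1=E  mem[L0]=90
3. P1: store L0 := 17  bus=[-]  L0: P0=I P1=M  mem[L0]=90
4. P1: load  L0  bus=[-]  L0: P0=I P1=M  mem[L0]=90
5. P0: load  L0  bus=[BusRd]  L0: P0=S P1=O  mem[L0]=90
6. P0: store L0 := 59  bus=[BusUpgr,Flush]  L0: P0=M P1=I  mem[L0]=17
7. P1: load  L1  bus=[-]  L1: P0=I P1=E  mem[L1]=0
8. P1: load  L1  bus=[-]  L1: P0=I P1=E  mem[L1]=0
9. P0: store L1 := 55  bus=[BusRdX]  L1: P0=M P1=I  mem[L1]=0
10. P1: store L1 := 5  bus=[BusRdX,Flush]  L1: P0=I P1=M  mem[L1]=55
11. P0: load  L1  bus=[BusRd]  L1: P0=S P1=O  mem[L1]=55
12. P1: load  L1  bus=[-]  L1: P0=S P1=O  mem[L1]=55
13. P0: store L1 := 97  bus=[BusUpgr,Flush]  L1: P0=M P1=I  mem[L1]=5
14. P1: store L1 := 13  bus=[BusRdX,Flush]  L1: P0=I P1=M  mem[L1]=97
15. P0: load  L1  bus=[BusRd]  L1: P0=S P1=O  mem[L1]=97
16. P0: store L0 := 20  bus=[-]  L0: P0=M P1=I  mem[L0]=17
17. P1: load  L1  bus=[-]  L1: P0=S P1=O  mem[L1]=97
18. P0: load  L0  bus=[-]  L0: P0=M P1=I  mem[L0]=17
19. P1: load  L1  bus=[-]  L1: P0=S P1=O  mem[L1]=97
20. P0: store L1 := 34  bus=[BusUpgr,Flush]  L1: P0=M P1=I  mem[L1]=13
21. P0: load  L1  bus=[-]  L1: P0=M P1=I  mem[L1]=13
22. P1: store L0 := 85  bus=[BusRdX,Flush]  L0: P0=I P1=M  mem[L0]=20
23. P1: load  L1  bus=[BusRd]  L1: P0=O P1=S  mem[L1]=13
24. P0: store L0 := 89  bus=[BusRdX,Flush]  L0: P0=M P1=I  mem[L0]=85
25. P1: load  L0  bus=[BusRd]  L0: P0=O P1=S  mem[L0]=85
26. P1: load  L1  bus=[-]  L1: P0=O P1=S  mem[L1]=13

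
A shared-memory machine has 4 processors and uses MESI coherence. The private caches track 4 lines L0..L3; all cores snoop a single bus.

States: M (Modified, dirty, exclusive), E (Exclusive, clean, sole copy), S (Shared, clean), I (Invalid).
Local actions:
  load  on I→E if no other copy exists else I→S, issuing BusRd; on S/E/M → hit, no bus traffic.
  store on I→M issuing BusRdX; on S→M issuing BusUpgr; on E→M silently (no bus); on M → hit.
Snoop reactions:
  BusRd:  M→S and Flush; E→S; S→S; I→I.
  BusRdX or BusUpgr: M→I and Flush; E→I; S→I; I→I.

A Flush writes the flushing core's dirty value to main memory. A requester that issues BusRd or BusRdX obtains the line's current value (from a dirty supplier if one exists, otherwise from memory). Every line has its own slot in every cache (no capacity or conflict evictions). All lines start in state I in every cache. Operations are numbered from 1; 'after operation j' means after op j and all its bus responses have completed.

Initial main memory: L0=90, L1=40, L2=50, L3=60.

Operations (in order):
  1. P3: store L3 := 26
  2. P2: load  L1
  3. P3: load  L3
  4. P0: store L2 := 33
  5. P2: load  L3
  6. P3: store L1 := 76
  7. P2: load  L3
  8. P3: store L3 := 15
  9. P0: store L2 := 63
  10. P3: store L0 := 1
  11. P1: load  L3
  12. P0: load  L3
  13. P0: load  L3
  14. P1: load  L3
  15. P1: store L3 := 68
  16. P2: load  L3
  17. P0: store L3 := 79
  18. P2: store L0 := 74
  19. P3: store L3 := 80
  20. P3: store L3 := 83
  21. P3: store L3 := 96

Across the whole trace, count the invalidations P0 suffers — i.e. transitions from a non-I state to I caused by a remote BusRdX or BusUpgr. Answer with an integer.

invalidations = 2

[1] P3: store L3 := 26 | P0:I, P1:I, P2:I, P3:M(26) | bus: BusRdX
[2] P2: load  L1 | P0:I, P1:I, P2:E(40), P3:I | bus: BusRd
[3] P3: load  L3 | P0:I, P1:I, P2:I, P3:M(26) | bus: none
[4] P0: store L2 := 33 | P0:M(33), P1:I, P2:I, P3:I | bus: BusRdX
[5] P2: load  L3 | P0:I, P1:I, P2:S(26), P3:S(26) | bus: BusRd,Flush
[6] P3: store L1 := 76 | P0:I, P1:I, P2:I, P3:M(76) | bus: BusRdX
[7] P2: load  L3 | P0:I, P1:I, P2:S(26), P3:S(26) | bus: none
[8] P3: store L3 := 15 | P0:I, P1:I, P2:I, P3:M(15) | bus: BusUpgr
[9] P0: store L2 := 63 | P0:M(63), P1:I, P2:I, P3:I | bus: none
[10] P3: store L0 := 1 | P0:I, P1:I, P2:I, P3:M(1) | bus: BusRdX
[11] P1: load  L3 | P0:I, P1:S(15), P2:I, P3:S(15) | bus: BusRd,Flush
[12] P0: load  L3 | P0:S(15), P1:S(15), P2:I, P3:S(15) | bus: BusRd
[13] P0: load  L3 | P0:S(15), P1:S(15), P2:I, P3:S(15) | bus: none
[14] P1: load  L3 | P0:S(15), P1:S(15), P2:I, P3:S(15) | bus: none
[15] P1: store L3 := 68 | P0:I, P1:M(68), P2:I, P3:I | bus: BusUpgr
[16] P2: load  L3 | P0:I, P1:S(68), P2:S(68), P3:I | bus: BusRd,Flush
[17] P0: store L3 := 79 | P0:M(79), P1:I, P2:I, P3:I | bus: BusRdX
[18] P2: store L0 := 74 | P0:I, P1:I, P2:M(74), P3:I | bus: BusRdX,Flush
[19] P3: store L3 := 80 | P0:I, P1:I, P2:I, P3:M(80) | bus: BusRdX,Flush
[20] P3: store L3 := 83 | P0:I, P1:I, P2:I, P3:M(83) | bus: none
[21] P3: store L3 := 96 | P0:I, P1:I, P2:I, P3:M(96) | bus: none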